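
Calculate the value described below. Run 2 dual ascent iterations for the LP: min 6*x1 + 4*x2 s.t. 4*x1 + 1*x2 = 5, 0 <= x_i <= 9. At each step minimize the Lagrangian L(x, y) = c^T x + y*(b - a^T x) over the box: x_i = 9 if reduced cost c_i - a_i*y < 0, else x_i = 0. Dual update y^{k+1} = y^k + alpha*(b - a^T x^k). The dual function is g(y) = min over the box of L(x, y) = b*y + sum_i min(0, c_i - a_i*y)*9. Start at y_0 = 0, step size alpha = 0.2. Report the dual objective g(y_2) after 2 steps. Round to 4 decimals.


Dual ascent for LP: min 6*x1 + 4*x2, 4*x1 + 1*x2 = 5, 0 <= x_i <= 9
Step 1: y^k = 0.0, reduced costs: (6.0, 4.0)
  x^k = (0.0, 0.0), subgradient = b - a^T x = 5.0
  y^{k+1} = 0.0 + 0.2*5.0 = 1.0
Step 2: y^k = 1.0, reduced costs: (2.0, 3.0)
  x^k = (0.0, 0.0), subgradient = b - a^T x = 5.0
  y^{k+1} = 1.0 + 0.2*5.0 = 2.0
Dual objective at y_2 = 2.0: reduced costs (-2.0, 2.0), box minimizer x = (9.0, 0.0)
g(y_2) = b*y + (c1 - a1*y)*x1 + (c2 - a2*y)*x2 = 5*2.0 + (-2.0)*9.0 + 2.0*0.0 = 10.0 - 18.0 + 0.0 = -8.0


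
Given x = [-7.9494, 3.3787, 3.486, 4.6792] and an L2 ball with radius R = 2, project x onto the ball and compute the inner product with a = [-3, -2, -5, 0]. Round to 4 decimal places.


Step 1: Compute ||x|| (intermediates to 6 decimals).
||x|| = sqrt((-7.9494)^2 + 3.3787^2 + 3.486^2 + 4.6792^2) = 10.423804
Step 2: Project.
Since ||x|| > R, scale = R/||x|| = 2/10.423804 = 0.191869, proj(x) = scale * x
proj(x) = [-1.525243, 0.648268, 0.668855, 0.897793]
Step 3: Dot product.
a^T * proj(x) = -3*(-1.525243) - 2*0.648268 - 5*0.668855 + 0*0.897793 = -0.0651


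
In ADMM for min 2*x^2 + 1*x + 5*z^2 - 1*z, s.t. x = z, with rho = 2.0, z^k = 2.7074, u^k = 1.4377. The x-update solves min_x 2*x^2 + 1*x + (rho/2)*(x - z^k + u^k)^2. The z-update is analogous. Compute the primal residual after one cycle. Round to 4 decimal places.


ADMM iteration with rho = 2.0, z^k = 2.7074, u^k = 1.4377
Step 1: x-update.
Minimize 2*x^2 + 1*x + (2.0/2)*(x - 2.7074 + 1.4377)^2
FOC: (2*2 + 2.0)*x = -1 + 2.0*(2.7074 - 1.4377)
x^{k+1} = 0.2566
Step 2: z-update.
Minimize 5*z^2 - 1*z + (2.0/2)*(0.2566 - z + 1.4377)^2
FOC: (2*5 + 2.0)*z = 1 + 2.0*(0.2566 + 1.4377)
z^{k+1} = 0.3657
Step 3: u-update.
u^{k+1} = 1.4377 + 0.2566 - 0.3657 = 1.3286
Step 4: Primal residual = |0.2566 - 0.3657| = 0.1091


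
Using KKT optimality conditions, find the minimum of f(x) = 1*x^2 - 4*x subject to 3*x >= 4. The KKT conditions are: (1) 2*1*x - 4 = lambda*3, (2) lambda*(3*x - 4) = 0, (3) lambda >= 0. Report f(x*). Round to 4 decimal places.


Step 1: Try lambda = 0 (constraint inactive).
Stationarity: 2*1*x - 4 = 0
x* = 4/(2*1) = 2.0
Check constraint: 3*2.0 = 6.0 >= 4 -- satisfied.
Step 2: Compute optimal value.
f(x*) = 1*2.0^2 - 4*2.0 = -4.0


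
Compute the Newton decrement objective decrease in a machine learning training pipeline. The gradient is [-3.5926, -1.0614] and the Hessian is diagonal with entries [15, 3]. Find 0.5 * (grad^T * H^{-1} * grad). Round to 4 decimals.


Step 1: H is diagonal, so H^(-1) * g = [-0.2395, -0.3538].
Step 2: g^T H^(-1) g = sum_i g_i^2 / H_ii
  = (-3.5926)^2/15 + (-1.0614)^2/3
  = 0.8605 + 0.3755 = 1.236
Step 3: Objective decrease = 0.5 * g^T H^(-1) g = 0.618


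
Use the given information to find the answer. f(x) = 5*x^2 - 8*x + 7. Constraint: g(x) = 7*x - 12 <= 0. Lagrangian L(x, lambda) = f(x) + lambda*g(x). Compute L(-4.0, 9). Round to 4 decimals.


Step 1: Evaluate f(x).
f(-4.0) = 5*(-4.0)^2 - 8*(-4.0) + 7 = 119.0
Step 2: Evaluate g(x).
g(-4.0) = 7*-4.0 - 12 = -40.0
Step 3: Compute Lagrangian.
L = 119.0 + 9*-40.0 = -241.0


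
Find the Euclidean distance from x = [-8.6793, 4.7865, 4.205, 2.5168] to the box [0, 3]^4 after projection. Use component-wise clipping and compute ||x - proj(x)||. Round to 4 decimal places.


Project each component onto [0, 3].
clip(-8.6793) = 0.0, clip(4.7865) = 3.0, clip(4.205) = 3.0, clip(2.5168) = 2.5168
Projection = [0.0, 3.0, 3.0, 2.5168]
Squared diffs: [75.3302, 3.1916, 1.452, 0.0]
Distance = sqrt(79.9738) = 8.9428


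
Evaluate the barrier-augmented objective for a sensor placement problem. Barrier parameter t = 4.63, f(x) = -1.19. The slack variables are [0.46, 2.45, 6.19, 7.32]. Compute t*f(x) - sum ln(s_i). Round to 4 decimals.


Step 1: Compute log-barrier.
ln values: [-0.7765, 0.8961, 1.8229, 1.9906]
phi = -(-0.7765 + 0.8961 + 1.8229 + 1.9906) = -3.9331
Step 2: Compute augmented objective.
t*f(x) = 4.63*-1.19 = -5.5097
Total = -5.5097 - 3.9331 = -9.4428


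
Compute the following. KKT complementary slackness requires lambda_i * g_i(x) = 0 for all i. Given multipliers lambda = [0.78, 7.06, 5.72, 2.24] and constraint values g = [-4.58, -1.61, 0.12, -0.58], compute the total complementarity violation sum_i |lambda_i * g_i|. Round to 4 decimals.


KKT complementary slackness check:
lambda_1 * g_1 = 0.78 * -4.58 = -3.5724
lambda_2 * g_2 = 7.06 * -1.61 = -11.3666
lambda_3 * g_3 = 5.72 * 0.12 = 0.6864
lambda_4 * g_4 = 2.24 * -0.58 = -1.2992
Total violation = 3.5724 + 11.3666 + 0.6864 + 1.2992 = 16.9246


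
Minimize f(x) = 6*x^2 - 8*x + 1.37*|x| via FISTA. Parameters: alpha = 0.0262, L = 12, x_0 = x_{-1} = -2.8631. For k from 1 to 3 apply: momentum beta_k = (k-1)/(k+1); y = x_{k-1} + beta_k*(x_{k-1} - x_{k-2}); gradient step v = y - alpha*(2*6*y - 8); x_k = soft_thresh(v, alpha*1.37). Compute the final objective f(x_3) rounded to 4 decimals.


FISTA on f(x) = 6*x^2 - 8*x + 1.37*|x|
L = 12, alpha = 0.0262
Iteration 1: beta = 0.0, y = -2.8631 + 0.0*(-2.8631 + 2.8631) = -2.8631
  grad(y) = -42.3572, v = y - alpha*grad = -1.7533
  prox(v) = soft_thresh(-1.7533, 0.0359) = -1.7174
Iteration 2: beta = 0.3333, y = -1.7174 + 0.3333*(-1.7174 + 2.8631) = -1.3356
  grad(y) = -24.0268, v = y - alpha*grad = -0.7061
  prox(v) = soft_thresh(-0.7061, 0.0359) = -0.6702
Iteration 3: beta = 0.5, y = -0.6702 + 0.5*(-0.6702 + 1.7174) = -0.1465
  grad(y) = -9.7583, v = y - alpha*grad = 0.1091
  prox(v) = soft_thresh(0.1091, 0.0359) = 0.0732
f(x_3) = 6*0.0732^2 - 8*0.0732 + 1.37*|0.0732| = -0.4534


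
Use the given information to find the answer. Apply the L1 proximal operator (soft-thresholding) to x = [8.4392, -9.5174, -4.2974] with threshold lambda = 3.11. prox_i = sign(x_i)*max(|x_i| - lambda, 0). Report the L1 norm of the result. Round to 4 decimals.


Soft-thresholding with lambda = 3.11:
prox(8.4392) = sign(8.4392)*max(|8.4392| - 3.11, 0) = 5.3292
prox(-9.5174) = sign(-9.5174)*max(|-9.5174| - 3.11, 0) = -6.4074
prox(-4.2974) = sign(-4.2974)*max(|-4.2974| - 3.11, 0) = -1.1874
prox(x) = [5.3292, -6.4074, -1.1874]
||prox(x)||_1 = 5.3292 + 6.4074 + 1.1874 = 12.924


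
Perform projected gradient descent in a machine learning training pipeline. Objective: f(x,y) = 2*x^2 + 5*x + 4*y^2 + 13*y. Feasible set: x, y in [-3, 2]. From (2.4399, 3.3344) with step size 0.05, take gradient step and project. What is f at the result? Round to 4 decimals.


Step 1: Compute gradient at (2.4399, 3.3344).
grad_x = 2*2*2.4399 + 5 = 14.7596
grad_y = 2*4*3.3344 + 13 = 39.6752
Step 2: Gradient step.
x_raw = 2.4399 - 0.05*14.7596 = 1.7019
y_raw = 3.3344 - 0.05*39.6752 = 1.3506
Step 3: Project onto [-3, 2].
x_proj = clip(1.7019) = 1.7019
y_proj = clip(1.3506) = 1.3506
Step 4: Evaluate f.
f(1.7019, 1.3506) = 39.1579


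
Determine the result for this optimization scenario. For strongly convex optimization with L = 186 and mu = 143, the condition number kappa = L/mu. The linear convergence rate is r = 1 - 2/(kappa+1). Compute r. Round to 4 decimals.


Step 1: Compute the condition number.
kappa = L/mu = 186/143 = 1.3007
Step 2: Compute the convergence rate.
r = 1 - 2/(kappa + 1) = 1 - 2*mu/(L + mu) = (L - mu)/(L + mu) = 43/329 = 0.1307


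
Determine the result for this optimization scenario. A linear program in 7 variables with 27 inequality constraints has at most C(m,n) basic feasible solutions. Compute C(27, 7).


Each vertex corresponds to some choice of n active constraints out of m, so the number of vertices is at most C(m, n) = m! / (n!(m-n)!).
m = 27, n = 7
Numerator: 27 * 26 * 25 * 24 * 23 * 22 * 21
Denominator: 7! = 5040
C(27, 7) = 888030


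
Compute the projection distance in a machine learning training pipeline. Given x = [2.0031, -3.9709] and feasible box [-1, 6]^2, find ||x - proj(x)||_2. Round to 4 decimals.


Project each component onto [-1, 6].
clip(2.0031) = 2.0031, clip(-3.9709) = -1.0
Projection = [2.0031, -1.0]
Squared diffs: [0.0, 8.8262]
Distance = sqrt(8.8262) = 2.9709


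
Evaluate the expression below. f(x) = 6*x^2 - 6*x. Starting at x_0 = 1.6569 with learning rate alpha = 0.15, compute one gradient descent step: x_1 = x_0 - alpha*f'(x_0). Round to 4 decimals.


We compute the gradient at x_0 and apply the update.
f'(x) = 12*x - 6
f'(1.6569) = 12*1.6569 - 6 = 13.8828
x_1 = 1.6569 - 0.15*13.8828 = -0.4255


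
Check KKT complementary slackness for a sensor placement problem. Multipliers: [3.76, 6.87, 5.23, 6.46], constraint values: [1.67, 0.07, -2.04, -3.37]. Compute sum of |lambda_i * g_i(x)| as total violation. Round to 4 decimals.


KKT complementary slackness check:
lambda_1 * g_1 = 3.76 * 1.67 = 6.2792
lambda_2 * g_2 = 6.87 * 0.07 = 0.4809
lambda_3 * g_3 = 5.23 * -2.04 = -10.6692
lambda_4 * g_4 = 6.46 * -3.37 = -21.7702
Total violation = 6.2792 + 0.4809 + 10.6692 + 21.7702 = 39.1995


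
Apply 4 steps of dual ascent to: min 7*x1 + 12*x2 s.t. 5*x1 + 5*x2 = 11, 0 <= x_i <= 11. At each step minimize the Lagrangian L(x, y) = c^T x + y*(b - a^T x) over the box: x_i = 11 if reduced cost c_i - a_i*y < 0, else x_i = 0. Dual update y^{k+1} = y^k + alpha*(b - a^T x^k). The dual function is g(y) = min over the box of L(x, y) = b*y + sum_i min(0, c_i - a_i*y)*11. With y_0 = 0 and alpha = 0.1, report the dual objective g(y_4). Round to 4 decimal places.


Dual ascent for LP: min 7*x1 + 12*x2, 5*x1 + 5*x2 = 11, 0 <= x_i <= 11
Step 1: y^k = 0.0, reduced costs: (7.0, 12.0)
  x^k = (0.0, 0.0), subgradient = b - a^T x = 11.0
  y^{k+1} = 0.0 + 0.1*11.0 = 1.1
Step 2: y^k = 1.1, reduced costs: (1.5, 6.5)
  x^k = (0.0, 0.0), subgradient = b - a^T x = 11.0
  y^{k+1} = 1.1 + 0.1*11.0 = 2.2
Step 3: y^k = 2.2, reduced costs: (-4.0, 1.0)
  x^k = (11.0, 0.0), subgradient = b - a^T x = -44.0
  y^{k+1} = 2.2 + 0.1*-44.0 = -2.2
Step 4: y^k = -2.2, reduced costs: (18.0, 23.0)
  x^k = (0.0, 0.0), subgradient = b - a^T x = 11.0
  y^{k+1} = -2.2 + 0.1*11.0 = -1.1
Dual objective at y_4 = -1.1: reduced costs (12.5, 17.5), box minimizer x = (0.0, 0.0)
g(y_4) = b*y + (c1 - a1*y)*x1 + (c2 - a2*y)*x2 = 11*(-1.1) + 12.5*0.0 + 17.5*0.0 = -12.1 + 0.0 + 0.0 = -12.1


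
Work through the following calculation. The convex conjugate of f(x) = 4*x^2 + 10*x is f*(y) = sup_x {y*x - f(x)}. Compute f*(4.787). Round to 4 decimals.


f*(y) = sup_x {y*x - a*x^2 - b*x} = sup_x {(y-b)*x - a*x^2}
FOC: (y - b) - 2a*x = 0 => x* = (y - b)/(2a)
x* = (4.787 - 10)/(2*4) = -0.6516
f*(4.787) = (y-b)^2/(4a) = (4.787 - 10)^2/(4*4)
= 27.1754/16 = 1.6985


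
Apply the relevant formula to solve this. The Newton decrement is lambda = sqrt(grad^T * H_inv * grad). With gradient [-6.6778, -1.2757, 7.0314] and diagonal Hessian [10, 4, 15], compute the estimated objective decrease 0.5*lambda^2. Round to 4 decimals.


Step 1: H is diagonal, so H^(-1) * g = [-0.6678, -0.3189, 0.4688].
Step 2: g^T H^(-1) g = sum_i g_i^2 / H_ii
  = (-6.6778)^2/10 + (-1.2757)^2/4 + (7.0314)^2/15
  = 4.4593 + 0.4069 + 3.296 = 8.1622
Step 3: Objective decrease = 0.5 * g^T H^(-1) g = 4.0811


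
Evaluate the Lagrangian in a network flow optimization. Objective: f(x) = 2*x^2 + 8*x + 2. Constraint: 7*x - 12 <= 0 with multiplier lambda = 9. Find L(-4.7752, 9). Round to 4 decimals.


Step 1: Evaluate f(x).
f(-4.7752) = 2*(-4.7752)^2 + 8*(-4.7752) + 2 = 9.4035
Step 2: Evaluate g(x).
g(-4.7752) = 7*-4.7752 - 12 = -45.4264
Step 3: Compute Lagrangian.
L = 9.4035 + 9*-45.4264 = -399.4341


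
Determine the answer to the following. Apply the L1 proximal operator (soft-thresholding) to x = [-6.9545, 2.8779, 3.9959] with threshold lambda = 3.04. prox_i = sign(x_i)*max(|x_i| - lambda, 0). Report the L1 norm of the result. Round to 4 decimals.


Soft-thresholding with lambda = 3.04:
prox(-6.9545) = sign(-6.9545)*max(|-6.9545| - 3.04, 0) = -3.9145
prox(2.8779) = sign(2.8779)*max(|2.8779| - 3.04, 0) = 0.0
prox(3.9959) = sign(3.9959)*max(|3.9959| - 3.04, 0) = 0.9559
prox(x) = [-3.9145, 0.0, 0.9559]
||prox(x)||_1 = 3.9145 + 0.0 + 0.9559 = 4.8704


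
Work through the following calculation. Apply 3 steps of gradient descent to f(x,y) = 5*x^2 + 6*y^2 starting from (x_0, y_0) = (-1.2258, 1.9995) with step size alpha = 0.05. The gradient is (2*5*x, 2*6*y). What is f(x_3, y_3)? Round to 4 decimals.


Gradient descent on f(x,y) = 5*x^2 + 6*y^2.
Starting point: (-1.2258, 1.9995), alpha = 0.05
Step 1: grad_x = 2*5*-1.2258 = -12.258, grad_y = 2*6*1.9995 = 23.994
  x_1 = -1.2258 - 0.05*-12.258 = -0.6129
  y_1 = 1.9995 - 0.05*23.994 = 0.7998
Step 2: grad_x = 2*5*-0.6129 = -6.129, grad_y = 2*6*0.7998 = 9.5976
  x_2 = -0.6129 - 0.05*-6.129 = -0.3065
  y_2 = 0.7998 - 0.05*9.5976 = 0.3199
Step 3: grad_x = 2*5*-0.3065 = -3.0645, grad_y = 2*6*0.3199 = 3.839
  x_3 = -0.3065 - 0.05*-3.0645 = -0.1532
  y_3 = 0.3199 - 0.05*3.839 = 0.128
f(-0.1532, 0.128) = 5*(-0.1532)^2 + 6*0.128^2 = 0.2156


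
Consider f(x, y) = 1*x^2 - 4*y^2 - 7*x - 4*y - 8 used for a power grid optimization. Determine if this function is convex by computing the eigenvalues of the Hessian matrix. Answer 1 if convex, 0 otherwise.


The Hessian of f(x,y) = 1*x^2 - 4*y^2 - 7*x - 4*y - 8 is:
H = [[2, 0], [0, -8]]
Trace = 2 - 8 = -6
Determinant = 2*-8 - (0)^2 = -16
Discriminant = (-6)^2 - 4*-16 = 100.0
Eigenvalues: lambda_1 = -8.0, lambda_2 = 2.0
The function is not convex.

0


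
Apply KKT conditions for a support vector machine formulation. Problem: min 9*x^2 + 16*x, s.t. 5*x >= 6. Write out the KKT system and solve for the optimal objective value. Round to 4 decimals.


Step 1: Try lambda = 0 (constraint inactive).
x_unc = -16/(2*9) = -0.8889
Check: 5*-0.8889 = -4.4445 < 6 -- violated!
Step 2: Constraint must be active: 5*x = 6
x* = 6/5 = 1.2
lambda = (2*9*1.2 + 16)/5 = 7.52
Step 3: Compute optimal value.
f(x*) = 9*1.2^2 + 16*1.2 = 32.16


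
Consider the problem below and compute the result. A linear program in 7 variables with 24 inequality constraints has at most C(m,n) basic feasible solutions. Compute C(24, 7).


Each vertex corresponds to some choice of n active constraints out of m, so the number of vertices is at most C(m, n) = m! / (n!(m-n)!).
m = 24, n = 7
Numerator: 24 * 23 * 22 * 21 * 20 * 19 * 18
Denominator: 7! = 5040
C(24, 7) = 346104


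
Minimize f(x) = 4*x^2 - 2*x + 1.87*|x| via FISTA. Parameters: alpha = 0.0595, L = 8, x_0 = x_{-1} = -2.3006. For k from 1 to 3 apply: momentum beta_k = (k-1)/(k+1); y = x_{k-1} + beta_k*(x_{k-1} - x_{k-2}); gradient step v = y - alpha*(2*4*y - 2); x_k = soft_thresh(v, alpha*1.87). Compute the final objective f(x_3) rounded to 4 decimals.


FISTA on f(x) = 4*x^2 - 2*x + 1.87*|x|
L = 8, alpha = 0.0595
Iteration 1: beta = 0.0, y = -2.3006 + 0.0*(-2.3006 + 2.3006) = -2.3006
  grad(y) = -20.4048, v = y - alpha*grad = -1.0865
  prox(v) = soft_thresh(-1.0865, 0.1113) = -0.9752
Iteration 2: beta = 0.3333, y = -0.9752 + 0.3333*(-0.9752 + 2.3006) = -0.5335
  grad(y) = -6.2677, v = y - alpha*grad = -0.1605
  prox(v) = soft_thresh(-0.1605, 0.1113) = -0.0493
Iteration 3: beta = 0.5, y = -0.0493 + 0.5*(-0.0493 + 0.9752) = 0.4137
  grad(y) = 1.3097, v = y - alpha*grad = 0.3358
  prox(v) = soft_thresh(0.3358, 0.1113) = 0.2245
f(x_3) = 4*0.2245^2 - 2*0.2245 + 1.87*|0.2245| = 0.1725


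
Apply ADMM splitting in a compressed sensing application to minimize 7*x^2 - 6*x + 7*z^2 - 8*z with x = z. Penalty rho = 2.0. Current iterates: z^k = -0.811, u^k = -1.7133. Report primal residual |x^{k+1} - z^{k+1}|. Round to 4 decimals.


ADMM iteration with rho = 2.0, z^k = -0.811, u^k = -1.7133
Step 1: x-update.
Minimize 7*x^2 - 6*x + (2.0/2)*(x + 0.811 - 1.7133)^2
FOC: (2*7 + 2.0)*x = 6 + 2.0*(-0.811 + 1.7133)
x^{k+1} = 0.4878
Step 2: z-update.
Minimize 7*z^2 - 8*z + (2.0/2)*(0.4878 - z - 1.7133)^2
FOC: (2*7 + 2.0)*z = 8 + 2.0*(0.4878 - 1.7133)
z^{k+1} = 0.3468
Step 3: u-update.
u^{k+1} = -1.7133 + 0.4878 - 0.3468 = -1.5723
Step 4: Primal residual = |0.4878 - 0.3468| = 0.141


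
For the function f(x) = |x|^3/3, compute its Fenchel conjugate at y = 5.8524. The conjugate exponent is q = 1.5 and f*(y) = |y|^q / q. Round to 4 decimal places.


The conjugate exponent q satisfies 1/p + 1/q = 1.
p = 3, so q = 3/(3 - 1) = 1.5
|y|^q = 5.8524^1.5 = 14.158
f*(5.8524) = 14.158 / 1.5 = 9.4386


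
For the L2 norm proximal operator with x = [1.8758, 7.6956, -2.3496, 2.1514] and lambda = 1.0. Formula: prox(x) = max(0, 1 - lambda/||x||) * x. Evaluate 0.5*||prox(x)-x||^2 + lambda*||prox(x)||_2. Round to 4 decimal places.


Step 1: Compute ||x||.
||x|| = 8.5376
Step 2: Compute scaling factor.
scale = max(0, 1 - 1.0/8.5376) = 0.8829
Step 3: prox(x) = [1.6561, 6.7942, -2.0744, 1.8994]
||prox(x)|| = 7.5376
Step 4: Proximal objective.
0.5*||prox-x||^2 = 0.5
lambda*||prox|| = 7.5376
Total = 8.0376


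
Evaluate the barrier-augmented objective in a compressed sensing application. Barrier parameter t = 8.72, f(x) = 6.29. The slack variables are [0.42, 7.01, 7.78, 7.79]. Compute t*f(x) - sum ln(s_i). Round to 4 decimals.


Step 1: Compute log-barrier.
ln values: [-0.8675, 1.9473, 2.0516, 2.0528]
phi = -(-0.8675 + 1.9473 + 2.0516 + 2.0528) = -5.1842
Step 2: Compute augmented objective.
t*f(x) = 8.72*6.29 = 54.8488
Total = 54.8488 - 5.1842 = 49.6646


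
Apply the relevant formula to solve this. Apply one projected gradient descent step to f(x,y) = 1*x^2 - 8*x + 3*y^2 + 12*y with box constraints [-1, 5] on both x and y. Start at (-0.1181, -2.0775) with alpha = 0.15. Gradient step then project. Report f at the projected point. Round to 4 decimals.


Step 1: Compute gradient at (-0.1181, -2.0775).
grad_x = 2*1*-0.1181 - 8 = -8.2362
grad_y = 2*3*-2.0775 + 12 = -0.465
Step 2: Gradient step.
x_raw = -0.1181 - 0.15*-8.2362 = 1.1173
y_raw = -2.0775 - 0.15*-0.465 = -2.0078
Step 3: Project onto [-1, 5].
x_proj = clip(1.1173) = 1.1173
y_proj = clip(-2.0078) = -1.0
Step 4: Evaluate f.
f(1.1173, -1.0) = -16.6902


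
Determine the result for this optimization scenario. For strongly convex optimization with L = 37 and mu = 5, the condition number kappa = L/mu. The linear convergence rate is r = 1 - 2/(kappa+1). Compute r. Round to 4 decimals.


Step 1: Compute the condition number.
kappa = L/mu = 37/5 = 7.4
Step 2: Compute the convergence rate.
r = 1 - 2/(kappa + 1) = 1 - 2*mu/(L + mu) = (L - mu)/(L + mu) = 32/42 = 0.7619


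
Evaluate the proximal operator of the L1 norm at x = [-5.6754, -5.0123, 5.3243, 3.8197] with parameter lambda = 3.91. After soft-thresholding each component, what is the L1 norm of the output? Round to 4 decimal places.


Soft-thresholding with lambda = 3.91:
prox(-5.6754) = sign(-5.6754)*max(|-5.6754| - 3.91, 0) = -1.7654
prox(-5.0123) = sign(-5.0123)*max(|-5.0123| - 3.91, 0) = -1.1023
prox(5.3243) = sign(5.3243)*max(|5.3243| - 3.91, 0) = 1.4143
prox(3.8197) = sign(3.8197)*max(|3.8197| - 3.91, 0) = 0.0
prox(x) = [-1.7654, -1.1023, 1.4143, 0.0]
||prox(x)||_1 = 1.7654 + 1.1023 + 1.4143 + 0.0 = 4.282


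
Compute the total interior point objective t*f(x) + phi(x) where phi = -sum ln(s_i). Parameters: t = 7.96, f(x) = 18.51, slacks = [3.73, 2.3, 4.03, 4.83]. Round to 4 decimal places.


Step 1: Compute log-barrier.
ln values: [1.3164, 0.8329, 1.3938, 1.5748]
phi = -(1.3164 + 0.8329 + 1.3938 + 1.5748) = -5.1179
Step 2: Compute augmented objective.
t*f(x) = 7.96*18.51 = 147.3396
Total = 147.3396 - 5.1179 = 142.2217


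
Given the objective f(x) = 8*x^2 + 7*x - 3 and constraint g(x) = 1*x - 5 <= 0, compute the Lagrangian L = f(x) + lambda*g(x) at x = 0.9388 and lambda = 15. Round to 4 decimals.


Step 1: Evaluate f(x).
f(0.9388) = 8*0.9388^2 + 7*0.9388 - 3 = 10.6224
Step 2: Evaluate g(x).
g(0.9388) = 1*0.9388 - 5 = -4.0612
Step 3: Compute Lagrangian.
L = 10.6224 + 15*-4.0612 = -50.2956


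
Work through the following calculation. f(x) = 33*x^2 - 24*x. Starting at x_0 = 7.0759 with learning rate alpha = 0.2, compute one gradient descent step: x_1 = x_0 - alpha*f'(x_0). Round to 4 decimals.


We compute the gradient at x_0 and apply the update.
f'(x) = 66*x - 24
f'(7.0759) = 66*7.0759 - 24 = 443.0094
x_1 = 7.0759 - 0.2*443.0094 = -81.526


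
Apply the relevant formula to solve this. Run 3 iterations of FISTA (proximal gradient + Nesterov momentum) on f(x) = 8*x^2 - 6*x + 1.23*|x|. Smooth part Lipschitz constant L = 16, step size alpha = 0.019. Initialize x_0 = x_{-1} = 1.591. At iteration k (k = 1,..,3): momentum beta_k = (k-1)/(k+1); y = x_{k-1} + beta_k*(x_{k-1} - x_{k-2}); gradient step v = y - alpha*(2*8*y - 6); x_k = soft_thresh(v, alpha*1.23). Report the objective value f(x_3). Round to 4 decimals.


FISTA on f(x) = 8*x^2 - 6*x + 1.23*|x|
L = 16, alpha = 0.019
Iteration 1: beta = 0.0, y = 1.591 + 0.0*(1.591 - 1.591) = 1.591
  grad(y) = 19.456, v = y - alpha*grad = 1.2213
  prox(v) = soft_thresh(1.2213, 0.0234) = 1.198
Iteration 2: beta = 0.3333, y = 1.198 + 0.3333*(1.198 - 1.591) = 1.067
  grad(y) = 11.0713, v = y - alpha*grad = 0.8566
  prox(v) = soft_thresh(0.8566, 0.0234) = 0.8332
Iteration 3: beta = 0.5, y = 0.8332 + 0.5*(0.8332 - 1.198) = 0.6509
  grad(y) = 4.4138, v = y - alpha*grad = 0.567
  prox(v) = soft_thresh(0.567, 0.0234) = 0.5436
f(x_3) = 8*0.5436^2 - 6*0.5436 + 1.23*|0.5436| = -0.2288


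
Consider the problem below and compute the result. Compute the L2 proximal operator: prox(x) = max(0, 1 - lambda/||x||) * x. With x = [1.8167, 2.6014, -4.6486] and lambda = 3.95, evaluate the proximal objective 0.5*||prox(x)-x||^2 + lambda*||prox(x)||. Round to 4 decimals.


Step 1: Compute ||x||.
||x|| = 5.6282
Step 2: Compute scaling factor.
scale = max(0, 1 - 3.95/5.6282) = 0.2982
Step 3: prox(x) = [0.5417, 0.7757, -1.3861]
||prox(x)|| = 1.6782
Step 4: Proximal objective.
0.5*||prox-x||^2 = 7.8013
lambda*||prox|| = 6.6289
Total = 14.4303


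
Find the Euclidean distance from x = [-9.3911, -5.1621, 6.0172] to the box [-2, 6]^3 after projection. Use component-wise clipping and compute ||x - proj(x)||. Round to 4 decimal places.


Project each component onto [-2, 6].
clip(-9.3911) = -2.0, clip(-5.1621) = -2.0, clip(6.0172) = 6.0
Projection = [-2.0, -2.0, 6.0]
Squared diffs: [54.6284, 9.9989, 0.0003]
Distance = sqrt(64.6276) = 8.0391


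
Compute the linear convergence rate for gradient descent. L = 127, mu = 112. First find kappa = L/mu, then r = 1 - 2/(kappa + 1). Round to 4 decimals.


Step 1: Compute the condition number.
kappa = L/mu = 127/112 = 1.1339
Step 2: Compute the convergence rate.
r = 1 - 2/(kappa + 1) = 1 - 2*mu/(L + mu) = (L - mu)/(L + mu) = 15/239 = 0.0628


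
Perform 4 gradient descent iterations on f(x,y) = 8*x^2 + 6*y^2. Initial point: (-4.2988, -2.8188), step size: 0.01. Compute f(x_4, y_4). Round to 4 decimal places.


Gradient descent on f(x,y) = 8*x^2 + 6*y^2.
Starting point: (-4.2988, -2.8188), alpha = 0.01
Step 1: grad_x = 2*8*-4.2988 = -68.7808, grad_y = 2*6*-2.8188 = -33.8256
  x_1 = -4.2988 - 0.01*-68.7808 = -3.611
  y_1 = -2.8188 - 0.01*-33.8256 = -2.4805
Step 2: grad_x = 2*8*-3.611 = -57.7759, grad_y = 2*6*-2.4805 = -29.7665
  x_2 = -3.611 - 0.01*-57.7759 = -3.0332
  y_2 = -2.4805 - 0.01*-29.7665 = -2.1829
Step 3: grad_x = 2*8*-3.0332 = -48.5317, grad_y = 2*6*-2.1829 = -26.1945
  x_3 = -3.0332 - 0.01*-48.5317 = -2.5479
  y_3 = -2.1829 - 0.01*-26.1945 = -1.9209
Step 4: grad_x = 2*8*-2.5479 = -40.7667, grad_y = 2*6*-1.9209 = -23.0512
  x_4 = -2.5479 - 0.01*-40.7667 = -2.1402
  y_4 = -1.9209 - 0.01*-23.0512 = -1.6904
f(-2.1402, -1.6904) = 8*(-2.1402)^2 + 6*(-1.6904)^2 = 53.7905


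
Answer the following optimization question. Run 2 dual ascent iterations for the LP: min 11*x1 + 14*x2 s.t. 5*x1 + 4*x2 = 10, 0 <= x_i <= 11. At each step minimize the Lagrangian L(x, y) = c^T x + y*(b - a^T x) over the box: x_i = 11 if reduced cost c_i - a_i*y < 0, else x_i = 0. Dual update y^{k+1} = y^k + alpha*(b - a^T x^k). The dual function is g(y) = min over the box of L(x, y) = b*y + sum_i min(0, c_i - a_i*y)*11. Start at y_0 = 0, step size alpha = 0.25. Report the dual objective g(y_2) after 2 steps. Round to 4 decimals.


Dual ascent for LP: min 11*x1 + 14*x2, 5*x1 + 4*x2 = 10, 0 <= x_i <= 11
Step 1: y^k = 0.0, reduced costs: (11.0, 14.0)
  x^k = (0.0, 0.0), subgradient = b - a^T x = 10.0
  y^{k+1} = 0.0 + 0.25*10.0 = 2.5
Step 2: y^k = 2.5, reduced costs: (-1.5, 4.0)
  x^k = (11.0, 0.0), subgradient = b - a^T x = -45.0
  y^{k+1} = 2.5 + 0.25*-45.0 = -8.75
Dual objective at y_2 = -8.75: reduced costs (54.75, 49.0), box minimizer x = (0.0, 0.0)
g(y_2) = b*y + (c1 - a1*y)*x1 + (c2 - a2*y)*x2 = 10*(-8.75) + 54.75*0.0 + 49.0*0.0 = -87.5 + 0.0 + 0.0 = -87.5


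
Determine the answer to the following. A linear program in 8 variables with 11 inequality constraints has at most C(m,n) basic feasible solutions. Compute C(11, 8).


Each vertex corresponds to some choice of n active constraints out of m, so the number of vertices is at most C(m, n) = m! / (n!(m-n)!).
m = 11, n = 8
Numerator: 11 * 10 * 9 * 8 * 7 * 6 * 5 * 4
Denominator: 8! = 40320
C(11, 8) = 165


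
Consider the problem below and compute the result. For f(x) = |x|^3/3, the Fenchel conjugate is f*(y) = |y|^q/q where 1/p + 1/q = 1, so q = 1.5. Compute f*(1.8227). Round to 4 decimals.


The conjugate exponent q satisfies 1/p + 1/q = 1.
p = 3, so q = 3/(3 - 1) = 1.5
|y|^q = 1.8227^1.5 = 2.4608
f*(1.8227) = 2.4608 / 1.5 = 1.6405


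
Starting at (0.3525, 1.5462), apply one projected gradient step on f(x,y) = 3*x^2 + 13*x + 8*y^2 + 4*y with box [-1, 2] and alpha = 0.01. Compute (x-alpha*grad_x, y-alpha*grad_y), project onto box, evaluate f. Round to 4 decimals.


Step 1: Compute gradient at (0.3525, 1.5462).
grad_x = 2*3*0.3525 + 13 = 15.115
grad_y = 2*8*1.5462 + 4 = 28.7392
Step 2: Gradient step.
x_raw = 0.3525 - 0.01*15.115 = 0.2014
y_raw = 1.5462 - 0.01*28.7392 = 1.2588
Step 3: Project onto [-1, 2].
x_proj = clip(0.2014) = 0.2014
y_proj = clip(1.2588) = 1.2588
Step 4: Evaluate f.
f(0.2014, 1.2588) = 20.4512


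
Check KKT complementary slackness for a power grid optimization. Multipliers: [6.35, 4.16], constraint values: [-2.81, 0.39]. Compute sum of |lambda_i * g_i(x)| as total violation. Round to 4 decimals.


KKT complementary slackness check:
lambda_1 * g_1 = 6.35 * -2.81 = -17.8435
lambda_2 * g_2 = 4.16 * 0.39 = 1.6224
Total violation = 17.8435 + 1.6224 = 19.4659


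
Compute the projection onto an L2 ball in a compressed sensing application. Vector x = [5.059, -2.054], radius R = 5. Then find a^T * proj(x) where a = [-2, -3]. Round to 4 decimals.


Step 1: Compute ||x|| (intermediates to 6 decimals).
||x|| = sqrt(5.059^2 + (-2.054)^2) = 5.460073
Step 2: Project.
Since ||x|| > R, scale = R/||x|| = 5/5.460073 = 0.915739, proj(x) = scale * x
proj(x) = [4.632724, -1.880928]
Step 3: Dot product.
a^T * proj(x) = -2*4.632724 - 3*(-1.880928) = -3.6227


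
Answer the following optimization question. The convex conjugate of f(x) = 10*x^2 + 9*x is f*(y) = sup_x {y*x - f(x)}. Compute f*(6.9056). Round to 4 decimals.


f*(y) = sup_x {y*x - a*x^2 - b*x} = sup_x {(y-b)*x - a*x^2}
FOC: (y - b) - 2a*x = 0 => x* = (y - b)/(2a)
x* = (6.9056 - 9)/(2*10) = -0.1047
f*(6.9056) = (y-b)^2/(4a) = (6.9056 - 9)^2/(4*10)
= 4.3865/40 = 0.1097


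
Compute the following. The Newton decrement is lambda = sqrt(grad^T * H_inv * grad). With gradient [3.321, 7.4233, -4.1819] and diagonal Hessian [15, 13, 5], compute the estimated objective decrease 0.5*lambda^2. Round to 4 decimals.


Step 1: H is diagonal, so H^(-1) * g = [0.2214, 0.571, -0.8364].
Step 2: g^T H^(-1) g = sum_i g_i^2 / H_ii
  = (3.321)^2/15 + (7.4233)^2/13 + (-4.1819)^2/5
  = 0.7353 + 4.2389 + 3.4977 = 8.4718
Step 3: Objective decrease = 0.5 * g^T H^(-1) g = 4.2359


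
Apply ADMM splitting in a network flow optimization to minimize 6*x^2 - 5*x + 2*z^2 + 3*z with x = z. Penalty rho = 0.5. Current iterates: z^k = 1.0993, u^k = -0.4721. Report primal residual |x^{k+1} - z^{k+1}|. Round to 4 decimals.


ADMM iteration with rho = 0.5, z^k = 1.0993, u^k = -0.4721
Step 1: x-update.
Minimize 6*x^2 - 5*x + (0.5/2)*(x - 1.0993 - 0.4721)^2
FOC: (2*6 + 0.5)*x = 5 + 0.5*(1.0993 + 0.4721)
x^{k+1} = 0.4629
Step 2: z-update.
Minimize 2*z^2 + 3*z + (0.5/2)*(0.4629 - z - 0.4721)^2
FOC: (2*2 + 0.5)*z = -3 + 0.5*(0.4629 - 0.4721)
z^{k+1} = -0.6677
Step 3: u-update.
u^{k+1} = -0.4721 + 0.4629 + 0.6677 = 0.6584
Step 4: Primal residual = |0.4629 + 0.6677| = 1.1305


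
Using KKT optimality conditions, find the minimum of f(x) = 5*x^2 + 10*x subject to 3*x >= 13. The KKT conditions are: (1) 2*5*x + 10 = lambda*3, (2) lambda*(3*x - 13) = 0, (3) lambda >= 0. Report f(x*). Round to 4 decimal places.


Step 1: Try lambda = 0 (constraint inactive).
x_unc = -10/(2*5) = -1.0
Check: 3*-1.0 = -3.0 < 13 -- violated!
Step 2: Constraint must be active: 3*x = 13
x* = 13/3 = 4.3333 (rounded; the exact value 13/3 is used below)
lambda = (2*5*(13/3) + 10)/3 = 17.7778
Step 3: Compute optimal value.
f(x*) = 5*(13/3)^2 + 10*(13/3) = 137.2222


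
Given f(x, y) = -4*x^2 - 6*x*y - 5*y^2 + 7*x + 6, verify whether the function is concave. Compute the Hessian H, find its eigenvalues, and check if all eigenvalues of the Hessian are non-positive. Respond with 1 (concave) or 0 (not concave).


The Hessian of f(x,y) = -4*x^2 - 6*x*y - 5*y^2 + 7*x + 6 is:
H = [[-8, -6], [-6, -10]]
Trace = -8 - 10 = -18
Determinant = -8*-10 - (-6)^2 = 44
Discriminant = (-18)^2 - 4*44 = 148.0
Eigenvalues: lambda_1 = -15.0828, lambda_2 = -2.9172
The function is concave.

1


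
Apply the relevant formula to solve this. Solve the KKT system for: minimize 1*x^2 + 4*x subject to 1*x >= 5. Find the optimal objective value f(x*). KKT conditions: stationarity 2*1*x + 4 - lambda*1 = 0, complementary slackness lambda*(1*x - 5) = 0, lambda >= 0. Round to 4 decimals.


Step 1: Try lambda = 0 (constraint inactive).
x_unc = -4/(2*1) = -2.0
Check: 1*-2.0 = -2.0 < 5 -- violated!
Step 2: Constraint must be active: 1*x = 5
x* = 5/1 = 5.0
lambda = (2*1*5.0 + 4)/1 = 14.0
Step 3: Compute optimal value.
f(x*) = 1*5.0^2 + 4*5.0 = 45.0


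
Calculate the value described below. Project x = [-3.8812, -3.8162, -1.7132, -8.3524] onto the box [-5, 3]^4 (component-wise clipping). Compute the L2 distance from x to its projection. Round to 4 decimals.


Project each component onto [-5, 3].
clip(-3.8812) = -3.8812, clip(-3.8162) = -3.8162, clip(-1.7132) = -1.7132, clip(-8.3524) = -5.0
Projection = [-3.8812, -3.8162, -1.7132, -5.0]
Squared diffs: [0.0, 0.0, 0.0, 11.2386]
Distance = sqrt(11.2386) = 3.3524


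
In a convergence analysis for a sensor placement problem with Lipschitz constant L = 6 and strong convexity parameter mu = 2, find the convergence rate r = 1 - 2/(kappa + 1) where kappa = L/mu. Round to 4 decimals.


Step 1: Compute the condition number.
kappa = L/mu = 6/2 = 3.0
Step 2: Compute the convergence rate.
r = 1 - 2/(kappa + 1) = 1 - 2*mu/(L + mu) = (L - mu)/(L + mu) = 4/8 = 0.5


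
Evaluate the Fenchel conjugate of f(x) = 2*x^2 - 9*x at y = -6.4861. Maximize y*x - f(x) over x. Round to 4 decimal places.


f*(y) = sup_x {y*x - a*x^2 - b*x} = sup_x {(y-b)*x - a*x^2}
FOC: (y - b) - 2a*x = 0 => x* = (y - b)/(2a)
x* = (-6.4861 + 9)/(2*2) = 0.6285
f*(-6.4861) = (y-b)^2/(4a) = (-6.4861 + 9)^2/(4*2)
= 6.3197/8 = 0.79


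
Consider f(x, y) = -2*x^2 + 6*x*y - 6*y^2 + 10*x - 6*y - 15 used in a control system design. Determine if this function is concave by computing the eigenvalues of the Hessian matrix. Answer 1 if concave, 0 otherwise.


The Hessian of f(x,y) = -2*x^2 + 6*x*y - 6*y^2 + 10*x - 6*y - 15 is:
H = [[-4, 6], [6, -12]]
Trace = -4 - 12 = -16
Determinant = -4*-12 - (6)^2 = 12
Discriminant = (-16)^2 - 4*12 = 208.0
Eigenvalues: lambda_1 = -15.2111, lambda_2 = -0.7889
The function is concave.

1


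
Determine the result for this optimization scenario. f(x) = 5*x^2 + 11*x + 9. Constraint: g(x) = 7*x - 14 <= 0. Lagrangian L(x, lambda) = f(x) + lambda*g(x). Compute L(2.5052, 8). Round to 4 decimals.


Step 1: Evaluate f(x).
f(2.5052) = 5*2.5052^2 + 11*2.5052 + 9 = 67.9373
Step 2: Evaluate g(x).
g(2.5052) = 7*2.5052 - 14 = 3.5364
Step 3: Compute Lagrangian.
L = 67.9373 + 8*3.5364 = 96.2285


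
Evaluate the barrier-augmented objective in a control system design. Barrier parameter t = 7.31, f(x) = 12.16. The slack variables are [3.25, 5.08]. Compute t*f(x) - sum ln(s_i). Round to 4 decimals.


Step 1: Compute log-barrier.
ln values: [1.1787, 1.6253]
phi = -(1.1787 + 1.6253) = -2.804
Step 2: Compute augmented objective.
t*f(x) = 7.31*12.16 = 88.8896
Total = 88.8896 - 2.804 = 86.0856


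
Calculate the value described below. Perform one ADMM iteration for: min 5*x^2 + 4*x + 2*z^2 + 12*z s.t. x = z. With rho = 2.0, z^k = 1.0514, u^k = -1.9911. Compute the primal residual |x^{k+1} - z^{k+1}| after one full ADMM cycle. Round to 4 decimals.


ADMM iteration with rho = 2.0, z^k = 1.0514, u^k = -1.9911
Step 1: x-update.
Minimize 5*x^2 + 4*x + (2.0/2)*(x - 1.0514 - 1.9911)^2
FOC: (2*5 + 2.0)*x = -4 + 2.0*(1.0514 + 1.9911)
x^{k+1} = 0.1738
Step 2: z-update.
Minimize 2*z^2 + 12*z + (2.0/2)*(0.1738 - z - 1.9911)^2
FOC: (2*2 + 2.0)*z = -12 + 2.0*(0.1738 - 1.9911)
z^{k+1} = -2.6058
Step 3: u-update.
u^{k+1} = -1.9911 + 0.1738 + 2.6058 = 0.7884
Step 4: Primal residual = |0.1738 + 2.6058| = 2.7795


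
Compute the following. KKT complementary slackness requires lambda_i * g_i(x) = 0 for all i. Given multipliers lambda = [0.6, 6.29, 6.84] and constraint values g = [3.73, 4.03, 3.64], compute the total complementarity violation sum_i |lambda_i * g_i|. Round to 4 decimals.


KKT complementary slackness check:
lambda_1 * g_1 = 0.6 * 3.73 = 2.238
lambda_2 * g_2 = 6.29 * 4.03 = 25.3487
lambda_3 * g_3 = 6.84 * 3.64 = 24.8976
Total violation = 2.238 + 25.3487 + 24.8976 = 52.4843


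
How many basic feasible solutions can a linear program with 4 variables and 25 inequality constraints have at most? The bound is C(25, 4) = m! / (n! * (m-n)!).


Each vertex corresponds to some choice of n active constraints out of m, so the number of vertices is at most C(m, n) = m! / (n!(m-n)!).
m = 25, n = 4
Numerator: 25 * 24 * 23 * 22
Denominator: 4! = 24
C(25, 4) = 12650


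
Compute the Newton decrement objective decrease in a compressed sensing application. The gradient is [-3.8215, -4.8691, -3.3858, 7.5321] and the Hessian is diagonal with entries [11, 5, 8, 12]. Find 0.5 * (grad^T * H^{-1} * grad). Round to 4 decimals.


Step 1: H is diagonal, so H^(-1) * g = [-0.3474, -0.9738, -0.4232, 0.6277].
Step 2: g^T H^(-1) g = sum_i g_i^2 / H_ii
  = (-3.8215)^2/11 + (-4.8691)^2/5 + (-3.3858)^2/8 + (7.5321)^2/12
  = 1.3276 + 4.7416 + 1.433 + 4.7277 = 12.2299
Step 3: Objective decrease = 0.5 * g^T H^(-1) g = 6.115


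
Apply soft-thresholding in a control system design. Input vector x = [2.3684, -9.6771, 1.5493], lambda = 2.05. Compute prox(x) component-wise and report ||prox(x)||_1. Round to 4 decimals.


Soft-thresholding with lambda = 2.05:
prox(2.3684) = sign(2.3684)*max(|2.3684| - 2.05, 0) = 0.3184
prox(-9.6771) = sign(-9.6771)*max(|-9.6771| - 2.05, 0) = -7.6271
prox(1.5493) = sign(1.5493)*max(|1.5493| - 2.05, 0) = 0.0
prox(x) = [0.3184, -7.6271, 0.0]
||prox(x)||_1 = 0.3184 + 7.6271 + 0.0 = 7.9455


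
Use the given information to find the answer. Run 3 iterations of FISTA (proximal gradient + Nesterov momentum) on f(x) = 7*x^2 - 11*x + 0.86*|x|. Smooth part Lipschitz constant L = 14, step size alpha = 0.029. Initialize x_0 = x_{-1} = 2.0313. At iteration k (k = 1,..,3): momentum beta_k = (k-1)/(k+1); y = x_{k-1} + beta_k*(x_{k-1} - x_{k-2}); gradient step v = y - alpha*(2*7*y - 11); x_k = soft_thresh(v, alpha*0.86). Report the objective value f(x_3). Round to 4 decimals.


FISTA on f(x) = 7*x^2 - 11*x + 0.86*|x|
L = 14, alpha = 0.029
Iteration 1: beta = 0.0, y = 2.0313 + 0.0*(2.0313 - 2.0313) = 2.0313
  grad(y) = 17.4382, v = y - alpha*grad = 1.5256
  prox(v) = soft_thresh(1.5256, 0.0249) = 1.5007
Iteration 2: beta = 0.3333, y = 1.5007 + 0.3333*(1.5007 - 2.0313) = 1.3238
  grad(y) = 7.5328, v = y - alpha*grad = 1.1053
  prox(v) = soft_thresh(1.1053, 0.0249) = 1.0804
Iteration 3: beta = 0.5, y = 1.0804 + 0.5*(1.0804 - 1.5007) = 0.8702
  grad(y) = 1.1834, v = y - alpha*grad = 0.8359
  prox(v) = soft_thresh(0.8359, 0.0249) = 0.811
f(x_3) = 7*0.811^2 - 11*0.811 + 0.86*|0.811| = -3.6195


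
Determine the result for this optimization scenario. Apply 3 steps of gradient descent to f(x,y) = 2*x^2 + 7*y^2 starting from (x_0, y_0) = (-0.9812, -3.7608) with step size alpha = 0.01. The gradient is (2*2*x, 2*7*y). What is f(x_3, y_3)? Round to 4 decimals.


Gradient descent on f(x,y) = 2*x^2 + 7*y^2.
Starting point: (-0.9812, -3.7608), alpha = 0.01
Step 1: grad_x = 2*2*-0.9812 = -3.9248, grad_y = 2*7*-3.7608 = -52.6512
  x_1 = -0.9812 - 0.01*-3.9248 = -0.942
  y_1 = -3.7608 - 0.01*-52.6512 = -3.2343
Step 2: grad_x = 2*2*-0.942 = -3.7678, grad_y = 2*7*-3.2343 = -45.28
  x_2 = -0.942 - 0.01*-3.7678 = -0.9043
  y_2 = -3.2343 - 0.01*-45.28 = -2.7815
Step 3: grad_x = 2*2*-0.9043 = -3.6171, grad_y = 2*7*-2.7815 = -38.9408
  x_3 = -0.9043 - 0.01*-3.6171 = -0.8681
  y_3 = -2.7815 - 0.01*-38.9408 = -2.3921
f(-0.8681, -2.3921) = 2*(-0.8681)^2 + 7*(-2.3921)^2 = 41.5615


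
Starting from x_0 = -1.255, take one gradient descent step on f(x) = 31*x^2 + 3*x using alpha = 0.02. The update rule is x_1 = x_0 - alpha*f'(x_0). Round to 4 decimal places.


We compute the gradient at x_0 and apply the update.
f'(x) = 62*x + 3
f'(-1.255) = 62*-1.255 + 3 = -74.81
x_1 = -1.255 - 0.02*-74.81 = 0.2412


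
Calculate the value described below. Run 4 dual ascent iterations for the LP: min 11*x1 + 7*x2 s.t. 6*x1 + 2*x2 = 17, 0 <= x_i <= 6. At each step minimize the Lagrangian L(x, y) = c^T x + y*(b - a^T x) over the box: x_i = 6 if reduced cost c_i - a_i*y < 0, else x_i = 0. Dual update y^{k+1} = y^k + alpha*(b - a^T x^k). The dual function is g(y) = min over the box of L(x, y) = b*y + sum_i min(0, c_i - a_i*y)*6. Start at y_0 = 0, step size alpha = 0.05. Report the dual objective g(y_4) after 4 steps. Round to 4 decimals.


Dual ascent for LP: min 11*x1 + 7*x2, 6*x1 + 2*x2 = 17, 0 <= x_i <= 6
Step 1: y^k = 0.0, reduced costs: (11.0, 7.0)
  x^k = (0.0, 0.0), subgradient = b - a^T x = 17.0
  y^{k+1} = 0.0 + 0.05*17.0 = 0.85
Step 2: y^k = 0.85, reduced costs: (5.9, 5.3)
  x^k = (0.0, 0.0), subgradient = b - a^T x = 17.0
  y^{k+1} = 0.85 + 0.05*17.0 = 1.7
Step 3: y^k = 1.7, reduced costs: (0.8, 3.6)
  x^k = (0.0, 0.0), subgradient = b - a^T x = 17.0
  y^{k+1} = 1.7 + 0.05*17.0 = 2.55
Step 4: y^k = 2.55, reduced costs: (-4.3, 1.9)
  x^k = (6.0, 0.0), subgradient = b - a^T x = -19.0
  y^{k+1} = 2.55 + 0.05*-19.0 = 1.6
Dual objective at y_4 = 1.6: reduced costs (1.4, 3.8), box minimizer x = (0.0, 0.0)
g(y_4) = b*y + (c1 - a1*y)*x1 + (c2 - a2*y)*x2 = 17*1.6 + 1.4*0.0 + 3.8*0.0 = 27.2 + 0.0 + 0.0 = 27.2


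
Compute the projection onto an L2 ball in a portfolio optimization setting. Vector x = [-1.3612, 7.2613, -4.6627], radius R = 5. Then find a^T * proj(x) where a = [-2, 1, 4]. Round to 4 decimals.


Step 1: Compute ||x|| (intermediates to 6 decimals).
||x|| = sqrt((-1.3612)^2 + 7.2613^2 + (-4.6627)^2) = 8.736138
Step 2: Project.
Since ||x|| > R, scale = R/||x|| = 5/8.736138 = 0.572335, proj(x) = scale * x
proj(x) = [-0.779062, 4.155896, -2.668626]
Step 3: Dot product.
a^T * proj(x) = -2*(-0.779062) + 1*4.155896 + 4*(-2.668626) = -4.9605


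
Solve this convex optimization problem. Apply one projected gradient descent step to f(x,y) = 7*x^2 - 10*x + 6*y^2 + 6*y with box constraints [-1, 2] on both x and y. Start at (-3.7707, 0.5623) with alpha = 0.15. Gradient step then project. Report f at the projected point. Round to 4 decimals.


Step 1: Compute gradient at (-3.7707, 0.5623).
grad_x = 2*7*-3.7707 - 10 = -62.7898
grad_y = 2*6*0.5623 + 6 = 12.7476
Step 2: Gradient step.
x_raw = -3.7707 - 0.15*-62.7898 = 5.6478
y_raw = 0.5623 - 0.15*12.7476 = -1.3498
Step 3: Project onto [-1, 2].
x_proj = clip(5.6478) = 2.0
y_proj = clip(-1.3498) = -1.0
Step 4: Evaluate f.
f(2.0, -1.0) = 8.0
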